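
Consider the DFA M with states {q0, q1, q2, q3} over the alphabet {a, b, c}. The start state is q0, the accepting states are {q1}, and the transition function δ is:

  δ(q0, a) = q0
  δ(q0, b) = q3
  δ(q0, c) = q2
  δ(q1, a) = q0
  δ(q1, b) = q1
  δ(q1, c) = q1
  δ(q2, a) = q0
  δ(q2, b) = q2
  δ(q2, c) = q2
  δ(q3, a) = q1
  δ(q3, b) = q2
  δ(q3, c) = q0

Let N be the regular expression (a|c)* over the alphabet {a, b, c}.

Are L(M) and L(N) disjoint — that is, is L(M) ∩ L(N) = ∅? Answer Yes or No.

Converting the expression N to a DFA (subset construction, then merging equivalent states) gives the minimal DFA with states {n0, n1}, start state n0, accepting states {n0} and transitions n0: a→n0, b→n1, c→n0; n1: a→n1, b→n1, c→n1.
Exploring the product automaton M × N from the start pair (q0, n0), following both machines on each input symbol, reaches 6 state pairs: (q0, n0), (q3, n1), (q2, n0), (q1, n1), (q2, n1), (q0, n1).
M accepts in {q1} and N accepts in {n0}; no reachable pair has both components accepting, so no string drives both machines to acceptance simultaneously and L(M) ∩ L(N) = ∅.
So no string is accepted by both, and the intersection is empty.

Yes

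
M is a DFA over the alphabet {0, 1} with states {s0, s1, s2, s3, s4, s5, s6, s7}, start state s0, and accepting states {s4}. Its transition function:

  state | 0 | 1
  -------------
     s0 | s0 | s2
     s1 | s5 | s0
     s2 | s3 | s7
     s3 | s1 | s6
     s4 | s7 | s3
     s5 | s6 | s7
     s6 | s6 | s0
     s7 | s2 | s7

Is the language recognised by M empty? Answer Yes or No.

The states reachable from the start state are {s0, s1, s2, s3, s5, s6, s7}.
None of the accepting states {s4} is reachable, so no string is accepted and L(M) = ∅.

Yes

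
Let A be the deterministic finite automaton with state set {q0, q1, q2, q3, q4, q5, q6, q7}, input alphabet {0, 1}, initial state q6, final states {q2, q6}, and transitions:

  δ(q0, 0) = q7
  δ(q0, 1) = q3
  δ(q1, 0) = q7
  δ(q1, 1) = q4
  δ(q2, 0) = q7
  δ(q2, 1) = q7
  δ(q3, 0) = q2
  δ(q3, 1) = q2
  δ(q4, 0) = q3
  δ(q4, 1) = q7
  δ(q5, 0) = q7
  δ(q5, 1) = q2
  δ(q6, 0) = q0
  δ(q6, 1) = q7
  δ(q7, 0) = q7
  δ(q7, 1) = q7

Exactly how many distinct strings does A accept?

The useful subgraph on states {q0, q2, q3, q6} is acyclic, so L(A) is finite; the longest accepting path visits 4 useful states, giving maximum string length 3.
Counting accepting paths from q6 by length: 1 of length 0, 2 of length 3. Total 3.

3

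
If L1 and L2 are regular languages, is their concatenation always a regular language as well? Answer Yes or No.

Yes

If R₁ and R₂ are regular expressions for the two languages then R₁R₂ denotes L₁L₂; on automata, add ε-moves from every accepting state of an NFA for L₁ to the start state of an NFA for L₂ and keep only the second machine's accepting states.
So the regular languages are closed under concatenation.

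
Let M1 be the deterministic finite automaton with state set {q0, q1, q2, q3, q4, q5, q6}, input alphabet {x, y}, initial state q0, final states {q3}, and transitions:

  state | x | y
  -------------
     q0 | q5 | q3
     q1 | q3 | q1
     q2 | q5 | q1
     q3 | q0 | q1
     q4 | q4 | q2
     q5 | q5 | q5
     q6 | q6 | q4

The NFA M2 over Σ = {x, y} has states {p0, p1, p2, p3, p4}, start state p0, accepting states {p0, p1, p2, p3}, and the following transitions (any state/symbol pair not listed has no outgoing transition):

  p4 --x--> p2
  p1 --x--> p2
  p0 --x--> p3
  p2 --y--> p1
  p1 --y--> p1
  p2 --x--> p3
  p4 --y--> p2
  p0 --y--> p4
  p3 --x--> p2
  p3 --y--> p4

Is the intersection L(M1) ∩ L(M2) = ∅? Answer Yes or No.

The string yxy is accepted by both M1 and M2.
Hence L(M1) ∩ L(M2) ≠ ∅.

No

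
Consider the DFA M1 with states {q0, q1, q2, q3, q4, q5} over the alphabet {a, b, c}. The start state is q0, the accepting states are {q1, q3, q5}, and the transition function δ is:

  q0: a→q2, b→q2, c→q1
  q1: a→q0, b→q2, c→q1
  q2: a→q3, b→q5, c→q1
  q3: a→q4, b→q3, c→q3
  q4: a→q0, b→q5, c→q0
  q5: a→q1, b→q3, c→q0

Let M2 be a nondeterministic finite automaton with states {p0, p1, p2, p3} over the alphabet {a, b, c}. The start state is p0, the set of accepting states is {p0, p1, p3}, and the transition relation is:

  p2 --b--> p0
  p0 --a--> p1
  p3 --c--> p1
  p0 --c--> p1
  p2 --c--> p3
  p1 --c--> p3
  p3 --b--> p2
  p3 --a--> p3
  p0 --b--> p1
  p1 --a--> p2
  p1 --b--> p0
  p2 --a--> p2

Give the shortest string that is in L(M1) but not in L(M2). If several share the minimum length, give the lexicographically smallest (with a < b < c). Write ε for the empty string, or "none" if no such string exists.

The string aa is accepted by M1 but not by M2.
No shorter string lies in the difference, and aa is the lexicographically first length-2 string in L(M1) \ L(M2).

aa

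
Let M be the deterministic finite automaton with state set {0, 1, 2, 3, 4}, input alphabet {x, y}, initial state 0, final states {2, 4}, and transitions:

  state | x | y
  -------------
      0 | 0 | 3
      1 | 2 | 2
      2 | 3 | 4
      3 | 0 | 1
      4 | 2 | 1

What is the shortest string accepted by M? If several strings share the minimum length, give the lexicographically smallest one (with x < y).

yyx

A breadth-first search from 0 reaches an accepting state first via the path 0 → 3 → 1 → 2 on input yyx.
No string of length < 3 is accepted (BFS exhausts all shorter strings without reaching an accepting state), and yyx is the lexicographically least accepting string of length 3.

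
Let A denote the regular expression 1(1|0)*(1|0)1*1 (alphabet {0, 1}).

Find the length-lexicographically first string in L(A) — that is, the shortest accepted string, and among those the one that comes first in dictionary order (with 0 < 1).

By inspection of the expression, no string of length less than 3 matches, and 101 is the lexicographically first match of length 3.

101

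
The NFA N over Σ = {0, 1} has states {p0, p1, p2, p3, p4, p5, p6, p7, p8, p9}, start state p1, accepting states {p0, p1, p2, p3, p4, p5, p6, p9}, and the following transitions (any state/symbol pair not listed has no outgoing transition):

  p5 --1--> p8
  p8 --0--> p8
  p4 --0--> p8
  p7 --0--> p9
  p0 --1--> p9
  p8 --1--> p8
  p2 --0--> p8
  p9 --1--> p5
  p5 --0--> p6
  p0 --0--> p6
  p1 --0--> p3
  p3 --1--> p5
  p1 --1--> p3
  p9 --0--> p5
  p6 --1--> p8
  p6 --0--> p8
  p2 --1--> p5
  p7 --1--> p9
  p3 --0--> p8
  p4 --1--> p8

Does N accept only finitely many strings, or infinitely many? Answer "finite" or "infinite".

finite

The useful states (reachable from p1 and able to reach an accepting state) are {p1, p3, p5, p6}.
Restricted to these states the transition graph has no cycle, so every accepting path has bounded length and L is finite.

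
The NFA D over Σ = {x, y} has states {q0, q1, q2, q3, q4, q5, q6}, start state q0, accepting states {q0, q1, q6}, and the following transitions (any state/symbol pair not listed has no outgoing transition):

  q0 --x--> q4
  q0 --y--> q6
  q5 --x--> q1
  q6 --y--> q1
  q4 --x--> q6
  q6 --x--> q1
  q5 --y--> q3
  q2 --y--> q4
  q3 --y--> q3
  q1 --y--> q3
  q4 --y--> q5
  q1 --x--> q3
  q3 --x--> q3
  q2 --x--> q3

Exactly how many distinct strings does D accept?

The useful subgraph on states {q0, q1, q4, q5, q6} is acyclic, so L(D) is finite; the longest accepting path visits 4 useful states, giving maximum string length 3.
Counting accepting paths from q0 by length: 1 of length 0, 1 of length 1, 3 of length 2, 3 of length 3. Total 8.

8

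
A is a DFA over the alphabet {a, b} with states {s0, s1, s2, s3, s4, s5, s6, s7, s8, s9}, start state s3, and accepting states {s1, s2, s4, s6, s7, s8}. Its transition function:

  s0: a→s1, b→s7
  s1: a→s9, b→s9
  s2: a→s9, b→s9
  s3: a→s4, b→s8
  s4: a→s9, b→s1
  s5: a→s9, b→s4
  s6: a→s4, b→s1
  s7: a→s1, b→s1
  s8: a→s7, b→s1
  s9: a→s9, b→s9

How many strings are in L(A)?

7

The useful subgraph on states {s1, s3, s4, s7, s8} is acyclic, so L(A) is finite; the longest accepting path visits 4 useful states, giving maximum string length 3.
Counting accepting paths from s3 by length: 2 of length 1, 3 of length 2, 2 of length 3. Total 7.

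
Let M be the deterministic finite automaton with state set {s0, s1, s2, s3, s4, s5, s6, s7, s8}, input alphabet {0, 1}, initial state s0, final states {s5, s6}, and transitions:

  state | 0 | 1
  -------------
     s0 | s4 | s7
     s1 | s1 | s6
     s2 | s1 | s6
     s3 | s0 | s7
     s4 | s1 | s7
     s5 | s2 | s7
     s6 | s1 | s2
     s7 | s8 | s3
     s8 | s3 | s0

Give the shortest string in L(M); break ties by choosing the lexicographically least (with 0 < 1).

001

A breadth-first search from s0 reaches an accepting state first via the path s0 → s4 → s1 → s6 on input 001.
No string of length < 3 is accepted (BFS exhausts all shorter strings without reaching an accepting state), and 001 is the lexicographically least accepting string of length 3.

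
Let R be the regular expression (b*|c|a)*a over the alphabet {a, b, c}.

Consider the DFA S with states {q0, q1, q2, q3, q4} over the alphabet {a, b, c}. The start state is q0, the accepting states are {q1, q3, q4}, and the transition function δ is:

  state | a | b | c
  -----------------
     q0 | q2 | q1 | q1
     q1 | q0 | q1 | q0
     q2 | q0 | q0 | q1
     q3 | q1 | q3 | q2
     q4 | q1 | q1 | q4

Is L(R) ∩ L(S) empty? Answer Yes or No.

Converting the expression R to a DFA (subset construction, then merging equivalent states) gives the minimal DFA with states {r0, r1}, start state r0, accepting states {r1} and transitions r0: a→r1, b→r0, c→r0; r1: a→r1, b→r0, c→r0.
Exploring the product automaton R × S from the start pair (r0, q0), following both machines on each input symbol, reaches 4 state pairs: (r0, q0), (r1, q2), (r0, q1), (r1, q0).
R accepts in {r1} and S accepts in {q1, q3, q4}; no reachable pair has both components accepting, so no string drives both machines to acceptance simultaneously and L(R) ∩ L(S) = ∅.
So no string is accepted by both, and the intersection is empty.

Yes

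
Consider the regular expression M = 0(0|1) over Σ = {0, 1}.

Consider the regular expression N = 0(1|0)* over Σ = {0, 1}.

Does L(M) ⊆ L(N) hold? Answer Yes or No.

Yes

Converting the expression M to a DFA (subset construction, then merging equivalent states) gives the minimal DFA with states {m0, m1, m2, m3}, start state m0, accepting states {m3} and transitions m0: 0→m1, 1→m2; m1: 0→m3, 1→m3; m2: 0→m2, 1→m2; m3: 0→m2, 1→m2.
Converting the expression N to a DFA (subset construction, then merging equivalent states) gives the minimal DFA with states {n0, n1, n2}, start state n0, accepting states {n1} and transitions n0: 0→n1, 1→n2; n1: 0→n1, 1→n1; n2: 0→n2, 1→n2.
Exploring the product automaton M × N from the start pair (m0, n0), following both machines on each input symbol, reaches 5 state pairs: (m0, n0), (m1, n1), (m2, n2), (m3, n1), (m2, n1).
M accepts in {m3} and N accepts in {n1}. The reachable pairs whose M-component is accepting are (m3, n1); in each of them the N-component is accepting too, so the product for L(M) \ L(N) (M-component accepting, N-component rejecting) has no reachable accepting pair and the difference is empty.
Hence every string in L(M) is also in L(N).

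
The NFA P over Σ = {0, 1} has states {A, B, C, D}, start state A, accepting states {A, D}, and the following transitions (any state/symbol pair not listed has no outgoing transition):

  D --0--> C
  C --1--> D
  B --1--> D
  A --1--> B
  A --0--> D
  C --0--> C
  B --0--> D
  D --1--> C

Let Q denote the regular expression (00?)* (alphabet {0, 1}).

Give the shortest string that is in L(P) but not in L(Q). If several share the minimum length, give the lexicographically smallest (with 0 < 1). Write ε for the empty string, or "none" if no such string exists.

The string 10 is accepted by P but not by Q.
No shorter string lies in the difference, and 10 is the lexicographically first length-2 string in L(P) \ L(Q).

10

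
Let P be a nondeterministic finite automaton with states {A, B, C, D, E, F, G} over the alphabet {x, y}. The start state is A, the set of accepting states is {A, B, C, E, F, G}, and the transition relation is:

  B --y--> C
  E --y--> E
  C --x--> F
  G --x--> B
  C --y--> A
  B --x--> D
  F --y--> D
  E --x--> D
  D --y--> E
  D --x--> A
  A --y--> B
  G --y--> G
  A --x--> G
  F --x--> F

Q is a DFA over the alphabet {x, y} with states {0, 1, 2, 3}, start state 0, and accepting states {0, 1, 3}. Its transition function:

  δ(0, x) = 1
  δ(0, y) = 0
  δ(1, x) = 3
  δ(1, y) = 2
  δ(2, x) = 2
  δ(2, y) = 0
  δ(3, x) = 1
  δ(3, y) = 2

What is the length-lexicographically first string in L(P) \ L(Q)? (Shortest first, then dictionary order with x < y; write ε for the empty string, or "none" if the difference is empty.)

The string xy is accepted by P but not by Q.
No shorter string lies in the difference, and xy is the lexicographically first length-2 string in L(P) \ L(Q).

xy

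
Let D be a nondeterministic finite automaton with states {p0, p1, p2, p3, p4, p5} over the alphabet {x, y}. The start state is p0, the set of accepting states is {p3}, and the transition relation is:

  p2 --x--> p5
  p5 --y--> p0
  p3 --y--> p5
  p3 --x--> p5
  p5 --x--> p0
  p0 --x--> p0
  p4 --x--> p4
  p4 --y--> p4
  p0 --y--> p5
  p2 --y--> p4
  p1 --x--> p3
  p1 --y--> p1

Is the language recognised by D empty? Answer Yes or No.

Yes

The states reachable from the start state are {p0, p5}.
None of the accepting states {p3} is reachable, so no string is accepted and L(D) = ∅.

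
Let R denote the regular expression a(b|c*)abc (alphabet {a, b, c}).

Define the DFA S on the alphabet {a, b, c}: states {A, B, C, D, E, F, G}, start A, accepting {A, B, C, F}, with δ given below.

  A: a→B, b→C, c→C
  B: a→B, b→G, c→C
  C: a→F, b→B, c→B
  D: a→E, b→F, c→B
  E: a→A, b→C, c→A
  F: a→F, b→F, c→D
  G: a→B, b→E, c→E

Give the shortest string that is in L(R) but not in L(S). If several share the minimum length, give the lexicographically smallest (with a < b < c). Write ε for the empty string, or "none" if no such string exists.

aabc

The string aabc is accepted by R but not by S.
No shorter string lies in the difference, and aabc is the lexicographically first length-4 string in L(R) \ L(S).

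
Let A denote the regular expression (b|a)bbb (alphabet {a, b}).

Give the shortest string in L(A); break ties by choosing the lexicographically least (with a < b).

By inspection of the expression, no string of length less than 4 matches, and abbb is the lexicographically first match of length 4.

abbb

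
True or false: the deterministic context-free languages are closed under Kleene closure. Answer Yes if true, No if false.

L = {c aⁿbⁿ : n≥0} ∪ {cc aⁿb²ⁿ : n≥0} is a DCFL (the number of leading c's fixes which ratio the DPDA checks), but L* is not. Every word of L starts with c, so in a factorisation of the string cc aⁱbʲ (i≥1) into words of L each factor begins at one of the two c's: either the whole string is a single word of L (forcing j = 2i), or it splits as c · (c aⁱbʲ) with c ∈ L (take n = 0) and c aⁱbʲ ∈ L (forcing j = i). Thus L* ∩ cca⁺b* = {cc aⁿbⁿ : n≥1} ∪ {cc aⁿb²ⁿ : n≥1}. A DPDA for L* would give one for this intersection with a regular set, and, started from its configuration after reading cc, one for {aⁿbⁿ : n≥1} ∪ {aⁿb²ⁿ : n≥1}, which no deterministic PDA accepts (a DPDA for it would have a single run on aⁿb²ⁿ, accepting after the prefix aⁿbⁿ and accepting again after n more b's; an ordinary PDA that simulates it on a's and b's and, at any moment when it is accepting, may switch to reading only a fresh letter d while feeding each d to the simulation as a b, would accept aⁱbʲdᵏ (k≥1) exactly when both aⁱbʲ and aⁱbʲ⁺ᵏ are in the language, i.e. its language intersected with the regular set a*b*d⁺ would be exactly {aⁿbⁿdⁿ : n≥1} — impossible, since context-free languages are closed under intersection with regular sets and {aⁿbⁿdⁿ} is not context-free). So L* is not a DCFL.

No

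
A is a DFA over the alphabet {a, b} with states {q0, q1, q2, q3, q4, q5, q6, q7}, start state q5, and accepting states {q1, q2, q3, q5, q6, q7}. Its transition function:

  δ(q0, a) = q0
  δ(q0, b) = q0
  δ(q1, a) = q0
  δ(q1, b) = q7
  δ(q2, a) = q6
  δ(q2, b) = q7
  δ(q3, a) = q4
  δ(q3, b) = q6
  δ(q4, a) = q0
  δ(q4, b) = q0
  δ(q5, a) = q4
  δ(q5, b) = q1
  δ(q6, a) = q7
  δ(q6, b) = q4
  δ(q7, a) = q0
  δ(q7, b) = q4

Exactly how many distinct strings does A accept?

The useful subgraph on states {q1, q5, q7} is acyclic, so L(A) is finite; the longest accepting path visits 3 useful states, giving maximum string length 2.
Counting accepting paths from q5 by length: 1 of length 0, 1 of length 1, 1 of length 2. Total 3.

3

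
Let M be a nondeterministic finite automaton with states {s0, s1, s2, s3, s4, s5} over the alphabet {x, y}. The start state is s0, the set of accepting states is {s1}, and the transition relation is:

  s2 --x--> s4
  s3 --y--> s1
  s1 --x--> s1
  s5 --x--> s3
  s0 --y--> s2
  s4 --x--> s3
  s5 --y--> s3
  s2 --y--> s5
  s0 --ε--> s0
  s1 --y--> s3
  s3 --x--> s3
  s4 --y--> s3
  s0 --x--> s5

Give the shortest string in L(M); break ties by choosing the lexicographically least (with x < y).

A breadth-first search from s0 reaches an accepting state first via the path s0 → s5 → s3 → s1 on input xxy.
No string of length < 3 is accepted (BFS exhausts all shorter strings without reaching an accepting state), and xxy is the lexicographically least accepting string of length 3.

xxy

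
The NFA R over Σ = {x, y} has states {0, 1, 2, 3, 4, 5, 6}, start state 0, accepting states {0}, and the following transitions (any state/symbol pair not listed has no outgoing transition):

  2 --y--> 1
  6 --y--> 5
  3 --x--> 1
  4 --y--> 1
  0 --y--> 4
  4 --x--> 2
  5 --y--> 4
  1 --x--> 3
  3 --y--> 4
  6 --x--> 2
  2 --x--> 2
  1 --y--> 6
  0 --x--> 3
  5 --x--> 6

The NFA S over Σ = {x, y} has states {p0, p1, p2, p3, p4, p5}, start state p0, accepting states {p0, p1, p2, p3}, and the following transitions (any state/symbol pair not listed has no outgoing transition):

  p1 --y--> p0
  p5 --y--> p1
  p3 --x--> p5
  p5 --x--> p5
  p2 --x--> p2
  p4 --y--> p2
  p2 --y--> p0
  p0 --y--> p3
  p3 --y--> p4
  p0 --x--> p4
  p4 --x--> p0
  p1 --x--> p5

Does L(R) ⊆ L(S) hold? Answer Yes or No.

Yes

Exploring the product automaton R × S from the start pair (0, p0), following both machines on each input symbol, reaches 31 state pairs: (0, p0), (3, p4), (4, p3), (1, p0), (4, p2), (2, p5), (1, p4), (6, p3), (2, p2), (1, p1), (3, p0), (6, p2), (5, p4), (3, p5), (6, p0), (5, p0), (1, p5), (4, p1), (2, p4), (5, p3), (6, p4), (6, p1), (2, p0), (1, p2), (6, p5), (4, p4), (5, p2), (1, p3), (3, p2), (5, p1), (4, p0).
R accepts in {0} and S accepts in {p0, p1, p2, p3}. The reachable pairs whose R-component is accepting are (0, p0); in each of them the S-component is accepting too, so the product for L(R) \ L(S) (R-component accepting, S-component rejecting) has no reachable accepting pair and the difference is empty.
Hence every string in L(R) is also in L(S).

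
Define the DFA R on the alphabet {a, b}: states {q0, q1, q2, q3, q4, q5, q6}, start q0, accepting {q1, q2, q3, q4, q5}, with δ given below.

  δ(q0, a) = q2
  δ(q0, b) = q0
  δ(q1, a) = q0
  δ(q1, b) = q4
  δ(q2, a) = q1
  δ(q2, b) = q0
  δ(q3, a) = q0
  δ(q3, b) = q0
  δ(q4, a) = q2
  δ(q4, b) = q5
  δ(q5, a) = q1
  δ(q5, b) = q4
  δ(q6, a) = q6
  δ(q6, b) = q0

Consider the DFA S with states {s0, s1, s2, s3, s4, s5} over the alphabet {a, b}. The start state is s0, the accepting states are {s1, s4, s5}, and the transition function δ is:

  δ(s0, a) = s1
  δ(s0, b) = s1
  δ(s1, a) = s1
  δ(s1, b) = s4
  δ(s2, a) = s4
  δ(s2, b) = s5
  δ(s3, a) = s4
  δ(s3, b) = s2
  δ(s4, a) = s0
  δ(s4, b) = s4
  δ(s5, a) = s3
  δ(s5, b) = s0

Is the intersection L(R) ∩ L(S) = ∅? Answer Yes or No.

No

The string a is accepted by both R and S.
Hence L(R) ∩ L(S) ≠ ∅.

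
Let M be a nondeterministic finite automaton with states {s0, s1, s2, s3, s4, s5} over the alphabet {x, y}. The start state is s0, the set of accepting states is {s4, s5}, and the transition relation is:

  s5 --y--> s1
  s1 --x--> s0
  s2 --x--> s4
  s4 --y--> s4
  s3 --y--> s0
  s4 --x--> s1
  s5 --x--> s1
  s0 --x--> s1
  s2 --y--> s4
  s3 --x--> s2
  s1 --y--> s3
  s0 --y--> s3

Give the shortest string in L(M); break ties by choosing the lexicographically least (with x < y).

yxx

A breadth-first search from s0 reaches an accepting state first via the path s0 → s3 → s2 → s4 on input yxx.
No string of length < 3 is accepted (BFS exhausts all shorter strings without reaching an accepting state), and yxx is the lexicographically least accepting string of length 3.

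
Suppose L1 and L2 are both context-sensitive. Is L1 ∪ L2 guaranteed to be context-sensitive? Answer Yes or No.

Yes

A linear-bounded automaton can nondeterministically choose to simulate the LBA for L₁ or the LBA for L₂; equivalently, with disjoint nonterminals, S → S₁ | S₂ added to two noncontracting grammars is still noncontracting.
So the context-sensitive languages are closed under union.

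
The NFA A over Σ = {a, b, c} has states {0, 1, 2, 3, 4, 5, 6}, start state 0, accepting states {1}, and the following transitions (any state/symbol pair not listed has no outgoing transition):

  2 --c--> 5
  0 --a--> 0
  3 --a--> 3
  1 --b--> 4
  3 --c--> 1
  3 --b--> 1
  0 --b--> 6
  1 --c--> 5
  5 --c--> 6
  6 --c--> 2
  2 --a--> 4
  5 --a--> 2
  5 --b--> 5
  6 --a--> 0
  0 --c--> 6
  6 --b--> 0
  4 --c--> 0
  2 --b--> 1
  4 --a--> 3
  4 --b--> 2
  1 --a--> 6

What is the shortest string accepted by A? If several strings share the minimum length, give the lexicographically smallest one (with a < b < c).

A breadth-first search from 0 reaches an accepting state first via the path 0 → 6 → 2 → 1 on input bcb.
No string of length < 3 is accepted (BFS exhausts all shorter strings without reaching an accepting state), and bcb is the lexicographically least accepting string of length 3.

bcb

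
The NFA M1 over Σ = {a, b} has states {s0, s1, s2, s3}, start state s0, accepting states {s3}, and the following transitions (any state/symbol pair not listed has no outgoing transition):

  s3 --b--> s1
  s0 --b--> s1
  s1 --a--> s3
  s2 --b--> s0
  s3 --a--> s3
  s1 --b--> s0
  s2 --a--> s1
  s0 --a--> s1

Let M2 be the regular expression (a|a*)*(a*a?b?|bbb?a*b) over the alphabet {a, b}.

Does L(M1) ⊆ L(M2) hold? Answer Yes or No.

No

The string ba is in L(M1) but not in L(M2).
So L(M1) ⊄ L(M2).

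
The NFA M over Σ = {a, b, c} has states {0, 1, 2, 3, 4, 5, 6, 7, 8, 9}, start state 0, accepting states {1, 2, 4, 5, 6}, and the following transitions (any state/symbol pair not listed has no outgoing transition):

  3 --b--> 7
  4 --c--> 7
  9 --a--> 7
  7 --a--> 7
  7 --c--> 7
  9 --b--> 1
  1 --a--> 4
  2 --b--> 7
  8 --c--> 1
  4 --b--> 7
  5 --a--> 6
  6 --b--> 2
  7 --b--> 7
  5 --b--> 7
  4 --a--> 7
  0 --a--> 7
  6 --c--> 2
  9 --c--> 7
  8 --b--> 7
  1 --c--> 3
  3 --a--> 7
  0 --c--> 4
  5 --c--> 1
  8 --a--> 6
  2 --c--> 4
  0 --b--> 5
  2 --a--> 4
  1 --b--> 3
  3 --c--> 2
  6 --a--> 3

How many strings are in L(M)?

The useful subgraph on states {0, 1, 2, 3, 4, 5, 6} is acyclic, so L(M) is finite; the longest accepting path visits 6 useful states, giving maximum string length 5.
Counting accepting paths from 0 by length: 2 of length 1, 2 of length 2, 3 of length 3, 7 of length 4, 6 of length 5. Total 20.

20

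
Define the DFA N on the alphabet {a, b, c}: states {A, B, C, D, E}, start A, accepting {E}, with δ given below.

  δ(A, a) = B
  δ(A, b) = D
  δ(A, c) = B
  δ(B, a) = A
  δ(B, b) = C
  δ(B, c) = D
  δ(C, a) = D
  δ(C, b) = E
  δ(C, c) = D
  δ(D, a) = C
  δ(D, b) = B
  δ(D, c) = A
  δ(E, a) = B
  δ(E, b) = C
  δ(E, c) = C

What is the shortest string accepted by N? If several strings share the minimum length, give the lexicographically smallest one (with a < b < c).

A breadth-first search from A reaches an accepting state first via the path A → B → C → E on input abb.
No string of length < 3 is accepted (BFS exhausts all shorter strings without reaching an accepting state), and abb is the lexicographically least accepting string of length 3.

abb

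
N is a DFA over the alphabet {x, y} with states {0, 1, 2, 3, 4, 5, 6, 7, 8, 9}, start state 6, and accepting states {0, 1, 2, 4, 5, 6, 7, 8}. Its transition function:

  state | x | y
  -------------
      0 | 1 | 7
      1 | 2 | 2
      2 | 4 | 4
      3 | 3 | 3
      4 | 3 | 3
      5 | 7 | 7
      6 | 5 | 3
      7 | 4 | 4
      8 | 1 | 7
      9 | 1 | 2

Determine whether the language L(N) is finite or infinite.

finite

The useful states (reachable from 6 and able to reach an accepting state) are {4, 5, 6, 7}.
Restricted to these states the transition graph has no cycle, so every accepting path has bounded length and L is finite.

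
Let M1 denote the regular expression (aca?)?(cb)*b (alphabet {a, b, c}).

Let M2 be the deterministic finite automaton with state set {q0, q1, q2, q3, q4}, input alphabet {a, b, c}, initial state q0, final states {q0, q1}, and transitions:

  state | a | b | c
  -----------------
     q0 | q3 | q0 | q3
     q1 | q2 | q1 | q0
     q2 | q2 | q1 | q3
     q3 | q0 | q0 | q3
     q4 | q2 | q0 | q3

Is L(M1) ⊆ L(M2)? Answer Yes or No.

Yes

Converting the expression M1 to a DFA (subset construction, then merging equivalent states) gives the minimal DFA with states {r0, r1, r2, r3, r4, r5, r6}, start state r0, accepting states {r2} and transitions r0: a→r1, b→r2, c→r3; r1: a→r4, b→r4, c→r5; r2: a→r4, b→r4, c→r4; r3: a→r4, b→r6, c→r4; r4: a→r4, b→r4, c→r4; r5: a→r6, b→r2, c→r3; r6: a→r4, b→r2, c→r3.
Exploring the product automaton M1 × M2 from the start pair (r0, q0), following both machines on each input symbol, reaches 8 state pairs: (r0, q0), (r1, q3), (r2, q0), (r3, q3), (r4, q0), (r5, q3), (r4, q3), (r6, q0).
M1 accepts in {r2} and M2 accepts in {q0, q1}. The reachable pairs whose M1-component is accepting are (r2, q0); in each of them the M2-component is accepting too, so the product for L(M1) \ L(M2) (M1-component accepting, M2-component rejecting) has no reachable accepting pair and the difference is empty.
Hence every string in L(M1) is also in L(M2).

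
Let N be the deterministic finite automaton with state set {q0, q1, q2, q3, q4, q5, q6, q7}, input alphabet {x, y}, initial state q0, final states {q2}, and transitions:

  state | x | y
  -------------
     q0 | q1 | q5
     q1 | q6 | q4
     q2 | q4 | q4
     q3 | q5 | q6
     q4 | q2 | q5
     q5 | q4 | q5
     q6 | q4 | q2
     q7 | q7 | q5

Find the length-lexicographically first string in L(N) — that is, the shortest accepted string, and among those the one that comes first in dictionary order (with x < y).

xxy

A breadth-first search from q0 reaches an accepting state first via the path q0 → q1 → q6 → q2 on input xxy.
No string of length < 3 is accepted (BFS exhausts all shorter strings without reaching an accepting state), and xxy is the lexicographically least accepting string of length 3.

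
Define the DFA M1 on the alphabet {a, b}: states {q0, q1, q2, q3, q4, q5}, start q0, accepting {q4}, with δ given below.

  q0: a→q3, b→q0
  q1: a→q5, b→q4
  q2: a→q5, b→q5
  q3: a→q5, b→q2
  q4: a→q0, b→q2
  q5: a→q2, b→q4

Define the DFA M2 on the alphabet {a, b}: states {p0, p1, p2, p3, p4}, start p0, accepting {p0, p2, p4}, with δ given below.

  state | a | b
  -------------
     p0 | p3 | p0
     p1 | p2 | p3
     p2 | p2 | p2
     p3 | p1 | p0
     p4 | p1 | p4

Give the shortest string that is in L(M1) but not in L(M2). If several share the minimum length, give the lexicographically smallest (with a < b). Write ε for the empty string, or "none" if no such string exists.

The string aab is accepted by M1 but not by M2.
No shorter string lies in the difference, and aab is the lexicographically first length-3 string in L(M1) \ L(M2).

aab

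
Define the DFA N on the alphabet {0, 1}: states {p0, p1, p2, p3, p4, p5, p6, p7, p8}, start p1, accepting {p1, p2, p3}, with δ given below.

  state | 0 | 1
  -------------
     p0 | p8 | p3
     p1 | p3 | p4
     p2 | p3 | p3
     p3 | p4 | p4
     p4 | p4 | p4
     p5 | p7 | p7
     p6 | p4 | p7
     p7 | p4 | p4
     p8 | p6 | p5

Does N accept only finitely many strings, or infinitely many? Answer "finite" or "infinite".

The useful states (reachable from p1 and able to reach an accepting state) are {p1, p3}.
Restricted to these states the transition graph has no cycle, so every accepting path has bounded length and L is finite.

finite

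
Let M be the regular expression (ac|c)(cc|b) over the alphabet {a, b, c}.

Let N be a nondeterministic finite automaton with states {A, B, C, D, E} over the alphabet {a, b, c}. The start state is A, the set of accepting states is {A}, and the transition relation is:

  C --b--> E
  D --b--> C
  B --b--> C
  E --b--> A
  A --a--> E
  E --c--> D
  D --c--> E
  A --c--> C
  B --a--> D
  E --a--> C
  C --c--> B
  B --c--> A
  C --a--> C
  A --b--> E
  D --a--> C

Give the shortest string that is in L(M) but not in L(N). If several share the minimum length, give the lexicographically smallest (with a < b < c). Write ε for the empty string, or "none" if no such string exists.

The string cb is accepted by M but not by N.
No shorter string lies in the difference, and cb is the lexicographically first length-2 string in L(M) \ L(N).

cb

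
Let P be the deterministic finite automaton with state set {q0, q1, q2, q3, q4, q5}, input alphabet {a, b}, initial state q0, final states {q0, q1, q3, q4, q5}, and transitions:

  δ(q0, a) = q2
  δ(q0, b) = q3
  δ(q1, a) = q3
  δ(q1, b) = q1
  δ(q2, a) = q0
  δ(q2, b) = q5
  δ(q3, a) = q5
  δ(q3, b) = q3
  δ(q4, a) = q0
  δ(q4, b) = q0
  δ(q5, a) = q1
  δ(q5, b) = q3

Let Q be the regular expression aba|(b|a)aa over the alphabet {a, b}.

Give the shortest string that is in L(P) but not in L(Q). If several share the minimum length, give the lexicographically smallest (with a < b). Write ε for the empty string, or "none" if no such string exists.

The empty string ε is accepted by P but not by Q.
Since ε is the unique shortest string, it is the required witness.

ε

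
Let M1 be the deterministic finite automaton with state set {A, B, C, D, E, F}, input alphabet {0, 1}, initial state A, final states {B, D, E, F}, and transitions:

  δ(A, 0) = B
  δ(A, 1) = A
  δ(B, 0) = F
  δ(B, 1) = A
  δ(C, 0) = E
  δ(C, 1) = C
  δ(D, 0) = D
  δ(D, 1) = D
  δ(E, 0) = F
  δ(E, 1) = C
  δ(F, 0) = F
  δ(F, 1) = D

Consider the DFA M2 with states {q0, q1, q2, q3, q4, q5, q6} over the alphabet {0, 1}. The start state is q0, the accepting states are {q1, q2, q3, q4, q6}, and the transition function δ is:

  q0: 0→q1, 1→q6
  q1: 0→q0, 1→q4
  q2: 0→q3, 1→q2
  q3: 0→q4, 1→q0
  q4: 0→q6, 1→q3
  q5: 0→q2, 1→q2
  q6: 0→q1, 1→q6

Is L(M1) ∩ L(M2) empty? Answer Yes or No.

The string 0 is accepted by both M1 and M2.
Hence L(M1) ∩ L(M2) ≠ ∅.

No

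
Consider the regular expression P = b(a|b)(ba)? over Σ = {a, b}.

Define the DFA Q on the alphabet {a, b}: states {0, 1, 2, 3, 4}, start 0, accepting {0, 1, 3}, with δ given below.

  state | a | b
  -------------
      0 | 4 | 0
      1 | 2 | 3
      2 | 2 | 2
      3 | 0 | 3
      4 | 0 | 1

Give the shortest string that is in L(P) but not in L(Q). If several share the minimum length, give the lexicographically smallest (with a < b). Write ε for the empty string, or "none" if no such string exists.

The string ba is accepted by P but not by Q.
No shorter string lies in the difference, and ba is the lexicographically first length-2 string in L(P) \ L(Q).

ba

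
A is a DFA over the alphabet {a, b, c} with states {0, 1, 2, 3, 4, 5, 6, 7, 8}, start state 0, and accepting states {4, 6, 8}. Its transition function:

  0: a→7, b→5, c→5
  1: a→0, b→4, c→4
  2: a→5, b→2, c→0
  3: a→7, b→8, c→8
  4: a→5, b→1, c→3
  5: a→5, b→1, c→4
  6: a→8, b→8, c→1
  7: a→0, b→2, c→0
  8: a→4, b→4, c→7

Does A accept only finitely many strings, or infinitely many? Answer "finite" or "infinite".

infinite

State 0 is reachable from the start and can reach an accepting state, and it lies on the cycle 0 → 5 → 1 → 0.
Traversing that cycle any number of times yields accepted strings of unbounded length, so the language is infinite.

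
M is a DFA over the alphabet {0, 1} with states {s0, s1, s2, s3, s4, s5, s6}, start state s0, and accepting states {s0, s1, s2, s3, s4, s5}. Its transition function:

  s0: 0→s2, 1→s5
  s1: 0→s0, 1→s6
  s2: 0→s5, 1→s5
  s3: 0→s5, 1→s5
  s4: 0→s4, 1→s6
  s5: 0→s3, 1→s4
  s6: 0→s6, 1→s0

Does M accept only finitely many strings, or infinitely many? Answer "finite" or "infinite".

State s5 is reachable from the start and can reach an accepting state, and it lies on the cycle s5 → s3 → s5.
Traversing that cycle any number of times yields accepted strings of unbounded length, so the language is infinite.

infinite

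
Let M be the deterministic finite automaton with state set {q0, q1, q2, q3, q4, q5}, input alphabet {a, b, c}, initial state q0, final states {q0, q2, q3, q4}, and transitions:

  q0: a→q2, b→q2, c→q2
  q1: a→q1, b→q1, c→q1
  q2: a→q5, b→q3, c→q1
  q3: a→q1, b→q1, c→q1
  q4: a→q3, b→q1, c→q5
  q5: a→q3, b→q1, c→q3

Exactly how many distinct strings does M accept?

The useful subgraph on states {q0, q2, q3, q5} is acyclic, so L(M) is finite; the longest accepting path visits 4 useful states, giving maximum string length 3.
Counting accepting paths from q0 by length: 1 of length 0, 3 of length 1, 3 of length 2, 6 of length 3. Total 13.

13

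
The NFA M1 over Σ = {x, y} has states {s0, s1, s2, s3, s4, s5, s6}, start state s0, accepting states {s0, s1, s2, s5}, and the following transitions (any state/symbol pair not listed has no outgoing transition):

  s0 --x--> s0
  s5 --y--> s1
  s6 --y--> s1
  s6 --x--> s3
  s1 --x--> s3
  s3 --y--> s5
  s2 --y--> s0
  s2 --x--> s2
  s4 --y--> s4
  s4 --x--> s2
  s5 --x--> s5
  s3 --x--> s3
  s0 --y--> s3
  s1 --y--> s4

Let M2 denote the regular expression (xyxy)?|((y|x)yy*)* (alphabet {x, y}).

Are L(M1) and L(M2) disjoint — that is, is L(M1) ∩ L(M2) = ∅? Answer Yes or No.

No

The empty string ε is accepted by both M1 and M2.
Hence L(M1) ∩ L(M2) ≠ ∅.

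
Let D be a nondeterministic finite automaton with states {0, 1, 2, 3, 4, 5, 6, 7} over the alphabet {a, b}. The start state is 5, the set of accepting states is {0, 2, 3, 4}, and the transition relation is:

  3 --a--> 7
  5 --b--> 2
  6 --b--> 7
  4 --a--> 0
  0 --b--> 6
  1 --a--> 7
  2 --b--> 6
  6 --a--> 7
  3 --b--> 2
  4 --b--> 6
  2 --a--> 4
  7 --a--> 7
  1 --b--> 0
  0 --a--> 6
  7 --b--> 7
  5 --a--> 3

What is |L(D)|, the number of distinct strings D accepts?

The useful subgraph on states {0, 2, 3, 4, 5} is acyclic, so L(D) is finite; the longest accepting path visits 5 useful states, giving maximum string length 4.
Counting accepting paths from 5 by length: 2 of length 1, 2 of length 2, 2 of length 3, 1 of length 4. Total 7.

7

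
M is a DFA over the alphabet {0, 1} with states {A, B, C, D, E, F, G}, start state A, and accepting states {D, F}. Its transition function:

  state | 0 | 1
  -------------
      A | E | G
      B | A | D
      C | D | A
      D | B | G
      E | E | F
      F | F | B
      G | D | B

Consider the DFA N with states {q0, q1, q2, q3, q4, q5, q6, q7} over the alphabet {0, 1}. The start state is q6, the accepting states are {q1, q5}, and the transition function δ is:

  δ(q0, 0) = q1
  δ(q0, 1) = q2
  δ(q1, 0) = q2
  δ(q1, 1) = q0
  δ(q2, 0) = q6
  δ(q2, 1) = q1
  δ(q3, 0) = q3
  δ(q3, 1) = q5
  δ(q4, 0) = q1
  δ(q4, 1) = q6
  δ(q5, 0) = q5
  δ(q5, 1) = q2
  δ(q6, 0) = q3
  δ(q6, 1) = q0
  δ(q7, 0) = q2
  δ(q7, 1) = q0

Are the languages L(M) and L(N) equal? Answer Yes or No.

Exploring the product automaton M × N from the start pair (A, q6), following both machines on each input symbol, reaches 6 state pairs: (A, q6), (E, q3), (G, q0), (F, q5), (D, q1), (B, q2).
M accepts in {D, F} and N accepts in {q1, q5}. In every reachable pair the two components are either both accepting — (F, q5), (D, q1) — or both non-accepting, so no string is accepted by exactly one of the machines: L(M) \ L(N) and L(N) \ L(M) are both empty.
Hence every string is accepted by M iff it is accepted by N, and the two languages coincide.

Yes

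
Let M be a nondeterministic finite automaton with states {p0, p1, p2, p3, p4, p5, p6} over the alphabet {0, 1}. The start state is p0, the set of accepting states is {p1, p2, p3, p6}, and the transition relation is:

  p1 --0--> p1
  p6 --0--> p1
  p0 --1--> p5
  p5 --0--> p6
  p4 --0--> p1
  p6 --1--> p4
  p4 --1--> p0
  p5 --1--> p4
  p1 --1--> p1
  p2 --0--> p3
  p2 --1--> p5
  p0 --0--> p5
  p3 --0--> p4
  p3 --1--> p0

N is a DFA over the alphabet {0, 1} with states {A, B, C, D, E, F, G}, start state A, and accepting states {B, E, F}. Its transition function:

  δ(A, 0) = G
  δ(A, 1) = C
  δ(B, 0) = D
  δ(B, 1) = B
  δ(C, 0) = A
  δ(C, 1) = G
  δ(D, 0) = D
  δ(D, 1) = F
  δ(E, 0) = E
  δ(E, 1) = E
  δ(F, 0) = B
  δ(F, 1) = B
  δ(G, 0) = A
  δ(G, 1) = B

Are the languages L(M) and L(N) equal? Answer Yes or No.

No

The string 00 is accepted by M but rejected by N.
So L(M) ≠ L(N).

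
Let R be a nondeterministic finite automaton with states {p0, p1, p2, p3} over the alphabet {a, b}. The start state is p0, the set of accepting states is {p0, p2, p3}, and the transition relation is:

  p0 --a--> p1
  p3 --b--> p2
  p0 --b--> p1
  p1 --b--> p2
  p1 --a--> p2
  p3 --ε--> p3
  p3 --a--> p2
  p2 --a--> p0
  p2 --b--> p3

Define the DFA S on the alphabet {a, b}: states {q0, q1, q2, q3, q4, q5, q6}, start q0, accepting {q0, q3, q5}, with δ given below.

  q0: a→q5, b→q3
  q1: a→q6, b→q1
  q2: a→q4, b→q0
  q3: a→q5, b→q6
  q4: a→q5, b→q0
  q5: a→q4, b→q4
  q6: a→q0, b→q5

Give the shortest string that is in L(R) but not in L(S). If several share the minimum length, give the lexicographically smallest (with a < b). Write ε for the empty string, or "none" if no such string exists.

The string aa is accepted by R but not by S.
No shorter string lies in the difference, and aa is the lexicographically first length-2 string in L(R) \ L(S).

aa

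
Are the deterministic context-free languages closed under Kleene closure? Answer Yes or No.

No

L = {c aⁿbⁿ : n≥0} ∪ {cc aⁿb²ⁿ : n≥0} is a DCFL (the number of leading c's fixes which ratio the DPDA checks), but L* is not. Every word of L starts with c, so in a factorisation of the string cc aⁱbʲ (i≥1) into words of L each factor begins at one of the two c's: either the whole string is a single word of L (forcing j = 2i), or it splits as c · (c aⁱbʲ) with c ∈ L (take n = 0) and c aⁱbʲ ∈ L (forcing j = i). Thus L* ∩ cca⁺b* = {cc aⁿbⁿ : n≥1} ∪ {cc aⁿb²ⁿ : n≥1}. A DPDA for L* would give one for this intersection with a regular set, and, started from its configuration after reading cc, one for {aⁿbⁿ : n≥1} ∪ {aⁿb²ⁿ : n≥1}, which no deterministic PDA accepts (a DPDA for it would have a single run on aⁿb²ⁿ, accepting after the prefix aⁿbⁿ and accepting again after n more b's; an ordinary PDA that simulates it on a's and b's and, at any moment when it is accepting, may switch to reading only a fresh letter d while feeding each d to the simulation as a b, would accept aⁱbʲdᵏ (k≥1) exactly when both aⁱbʲ and aⁱbʲ⁺ᵏ are in the language, i.e. its language intersected with the regular set a*b*d⁺ would be exactly {aⁿbⁿdⁿ : n≥1} — impossible, since context-free languages are closed under intersection with regular sets and {aⁿbⁿdⁿ} is not context-free). So L* is not a DCFL.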